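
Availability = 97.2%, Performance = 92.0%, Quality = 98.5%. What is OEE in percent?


Formula: OEE = Availability * Performance * Quality / 10000
A * P = 97.2% * 92.0% / 100 = 89.42%
OEE = 89.42% * 98.5% / 100 = 88.1%

88.1%


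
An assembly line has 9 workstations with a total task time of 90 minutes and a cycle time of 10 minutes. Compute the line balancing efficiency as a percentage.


Formula: Efficiency = Sum of Task Times / (N_stations * CT) * 100
Total station capacity = 9 stations * 10 min = 90 min
Efficiency = 90 / 90 * 100 = 100.0%

100.0%


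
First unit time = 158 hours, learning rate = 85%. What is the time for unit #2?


Formula: T_n = T_1 * (learning_rate)^(log2(n)) where learning_rate = rate/100
Doublings = log2(2) = 1
T_n = 158 * 0.85^1
T_n = 158 * 0.85 = 134.3 hours

134.3 hours


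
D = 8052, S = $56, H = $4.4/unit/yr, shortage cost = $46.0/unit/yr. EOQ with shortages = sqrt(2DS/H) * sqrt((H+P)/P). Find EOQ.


Formula: EOQ* = sqrt(2DS/H) * sqrt((H+P)/P)
Base EOQ = sqrt(2*8052*56/4.4) = 452.73 units
Correction = sqrt((4.4+46.0)/46.0) = 1.04673
EOQ* = 452.73 * 1.04673 = 473.9 units

473.9 units


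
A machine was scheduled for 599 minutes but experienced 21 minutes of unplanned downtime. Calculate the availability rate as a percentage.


Formula: Availability = (Planned Time - Downtime) / Planned Time * 100
Uptime = 599 - 21 = 578 min
Availability = 578 / 599 * 100 = 96.5%

96.5%


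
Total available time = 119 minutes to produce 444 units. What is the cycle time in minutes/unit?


Formula: CT = Available Time / Number of Units
CT = 119 min / 444 units
CT = 0.27 min/unit

0.27 min/unit


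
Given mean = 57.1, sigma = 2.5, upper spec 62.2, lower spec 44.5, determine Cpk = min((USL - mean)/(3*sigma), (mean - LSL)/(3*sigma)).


Cpu = (62.2 - 57.1) / (3 * 2.5) = 0.68
Cpl = (57.1 - 44.5) / (3 * 2.5) = 1.68
Cpk = min(0.68, 1.68) = 0.68

0.68


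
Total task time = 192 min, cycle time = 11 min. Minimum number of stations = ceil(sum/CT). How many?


Formula: N_min = ceil(Sum of Task Times / Cycle Time)
N_min = ceil(192 min / 11 min) = ceil(17.4545)
N_min = 18 stations

18


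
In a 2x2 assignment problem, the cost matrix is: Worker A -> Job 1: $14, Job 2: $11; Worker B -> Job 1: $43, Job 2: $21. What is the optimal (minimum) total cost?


Option 1: A->1 + B->2 = $14 + $21 = $35
Option 2: A->2 + B->1 = $11 + $43 = $54
Min cost = min($35, $54) = $35

$35


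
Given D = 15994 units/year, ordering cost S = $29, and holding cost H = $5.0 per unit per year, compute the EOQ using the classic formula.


Formula: EOQ = sqrt(2 * D * S / H)
Numerator: 2 * 15994 * 29 = 927652
2DS/H = 927652 / 5.0 = 185530.4
EOQ = sqrt(185530.4) = 430.7 units

430.7 units


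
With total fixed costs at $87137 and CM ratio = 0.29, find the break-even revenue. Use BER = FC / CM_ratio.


Formula: BER = Fixed Costs / Contribution Margin Ratio
BER = $87137 / 0.29
BER = $300472.41 (to the nearest cent)

$300472.41


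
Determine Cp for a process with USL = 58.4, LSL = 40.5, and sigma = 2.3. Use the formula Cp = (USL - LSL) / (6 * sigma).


Cp = (58.4 - 40.5) / (6 * 2.3)

1.3


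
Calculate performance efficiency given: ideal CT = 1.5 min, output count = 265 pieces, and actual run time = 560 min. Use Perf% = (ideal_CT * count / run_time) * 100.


Formula: Performance = (Ideal CT * Total Count) / Run Time * 100
Ideal output time = 1.5 * 265 = 397.5 min
Performance = 397.5 / 560 * 100 = 71.0%

71.0%


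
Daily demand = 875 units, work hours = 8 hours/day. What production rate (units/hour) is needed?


Formula: Production Rate = Daily Demand / Available Hours
Rate = 875 units/day / 8 hours/day
Rate = 109.4 units/hour

109.4 units/hour


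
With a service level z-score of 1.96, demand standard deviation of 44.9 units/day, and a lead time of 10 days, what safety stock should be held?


Formula: SS = z * sigma_d * sqrt(LT)
sqrt(LT) = sqrt(10) = 3.1623
SS = 1.96 * 44.9 * 3.1623
SS = 278.3 units

278.3 units


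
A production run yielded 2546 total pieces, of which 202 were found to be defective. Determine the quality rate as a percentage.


Formula: Quality Rate = Good Pieces / Total Pieces * 100
Good pieces = 2546 - 202 = 2344
QR = 2344 / 2546 * 100 = 92.1%

92.1%


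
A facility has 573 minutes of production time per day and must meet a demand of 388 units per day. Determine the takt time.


Formula: Takt Time = Available Production Time / Customer Demand
Takt = 573 min/day / 388 units/day
Takt = 1.48 min/unit

1.48 min/unit


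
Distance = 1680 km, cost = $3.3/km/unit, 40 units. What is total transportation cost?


TC = dist * cost * units = 1680 * 3.3 * 40 = $221760.00

$221760.00


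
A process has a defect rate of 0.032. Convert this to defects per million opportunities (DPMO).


DPMO = defect_rate * 1000000 = 0.032 * 1000000

32000


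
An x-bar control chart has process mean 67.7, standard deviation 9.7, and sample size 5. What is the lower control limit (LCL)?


LCL = 67.7 - 3 * 9.7 / sqrt(5)

54.69


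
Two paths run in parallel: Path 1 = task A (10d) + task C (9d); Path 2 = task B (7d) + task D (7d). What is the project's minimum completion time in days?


Path 1 = 10 + 9 = 19 days
Path 2 = 7 + 7 = 14 days
Duration = max(19, 14) = 19 days

19 days


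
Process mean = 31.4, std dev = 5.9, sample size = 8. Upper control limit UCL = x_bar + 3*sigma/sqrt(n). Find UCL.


UCL = 31.4 + 3 * 5.9 / sqrt(8)

37.66


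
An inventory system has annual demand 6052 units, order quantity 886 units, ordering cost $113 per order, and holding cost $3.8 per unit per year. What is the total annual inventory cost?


TC = 6052/886 * 113 + 886/2 * 3.8

$2455.27


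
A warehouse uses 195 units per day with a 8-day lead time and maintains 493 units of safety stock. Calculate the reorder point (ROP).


Formula: ROP = (Daily Demand * Lead Time) + Safety Stock
Demand during lead time = 195 * 8 = 1560 units
ROP = 1560 + 493 = 2053 units

2053 units


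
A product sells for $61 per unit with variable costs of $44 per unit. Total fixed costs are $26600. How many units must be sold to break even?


Formula: BEQ = Fixed Costs / (Price - Variable Cost)
Contribution margin = $61 - $44 = $17/unit
BEQ = ceil($26600 / $17/unit) = ceil(1564.71) = 1565 units

1565 units


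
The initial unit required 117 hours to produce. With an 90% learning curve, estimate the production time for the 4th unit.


Formula: T_n = T_1 * (learning_rate)^(log2(n)) where learning_rate = rate/100
Doublings = log2(4) = 2
T_n = 117 * 0.9^2
T_n = 117 * 0.81 = 94.8 hours

94.8 hours


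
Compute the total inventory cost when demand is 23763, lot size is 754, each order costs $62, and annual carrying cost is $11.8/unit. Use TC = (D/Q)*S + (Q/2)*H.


TC = 23763/754 * 62 + 754/2 * 11.8

$6402.59


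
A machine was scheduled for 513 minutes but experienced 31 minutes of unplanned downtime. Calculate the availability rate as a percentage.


Formula: Availability = (Planned Time - Downtime) / Planned Time * 100
Uptime = 513 - 31 = 482 min
Availability = 482 / 513 * 100 = 94.0%

94.0%


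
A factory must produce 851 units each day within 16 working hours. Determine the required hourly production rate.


Formula: Production Rate = Daily Demand / Available Hours
Rate = 851 units/day / 16 hours/day
Rate = 53.2 units/hour

53.2 units/hour


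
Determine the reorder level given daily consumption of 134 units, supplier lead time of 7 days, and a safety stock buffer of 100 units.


Formula: ROP = (Daily Demand * Lead Time) + Safety Stock
Demand during lead time = 134 * 7 = 938 units
ROP = 938 + 100 = 1038 units

1038 units


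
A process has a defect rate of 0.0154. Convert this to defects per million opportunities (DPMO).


DPMO = defect_rate * 1000000 = 0.0154 * 1000000

15400


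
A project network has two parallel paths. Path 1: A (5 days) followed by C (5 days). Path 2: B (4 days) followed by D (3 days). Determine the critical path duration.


Path 1 = 5 + 5 = 10 days
Path 2 = 4 + 3 = 7 days
Duration = max(10, 7) = 10 days

10 days


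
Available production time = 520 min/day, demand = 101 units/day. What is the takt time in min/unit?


Formula: Takt Time = Available Production Time / Customer Demand
Takt = 520 min/day / 101 units/day
Takt = 5.15 min/unit

5.15 min/unit


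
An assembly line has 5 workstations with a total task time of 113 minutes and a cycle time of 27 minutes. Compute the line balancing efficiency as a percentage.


Formula: Efficiency = Sum of Task Times / (N_stations * CT) * 100
Total station capacity = 5 stations * 27 min = 135 min
Efficiency = 113 / 135 * 100 = 83.7%

83.7%


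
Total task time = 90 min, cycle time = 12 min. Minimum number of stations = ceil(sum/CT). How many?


Formula: N_min = ceil(Sum of Task Times / Cycle Time)
N_min = ceil(90 min / 12 min) = ceil(7.5)
N_min = 8 stations

8


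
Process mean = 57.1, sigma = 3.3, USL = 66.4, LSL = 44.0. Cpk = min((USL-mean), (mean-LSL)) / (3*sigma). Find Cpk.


Cpu = (66.4 - 57.1) / (3 * 3.3) = 0.94
Cpl = (57.1 - 44.0) / (3 * 3.3) = 1.32
Cpk = min(0.94, 1.32) = 0.94

0.94


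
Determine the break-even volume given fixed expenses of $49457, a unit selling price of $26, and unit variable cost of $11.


Formula: BEQ = Fixed Costs / (Price - Variable Cost)
Contribution margin = $26 - $11 = $15/unit
BEQ = ceil($49457 / $15/unit) = ceil(3297.13) = 3298 units

3298 units


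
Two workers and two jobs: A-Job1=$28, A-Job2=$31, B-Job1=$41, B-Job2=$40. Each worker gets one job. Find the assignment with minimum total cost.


Option 1: A->1 + B->2 = $28 + $40 = $68
Option 2: A->2 + B->1 = $31 + $41 = $72
Min cost = min($68, $72) = $68

$68


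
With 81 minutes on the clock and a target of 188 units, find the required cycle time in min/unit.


Formula: CT = Available Time / Number of Units
CT = 81 min / 188 units
CT = 0.43 min/unit

0.43 min/unit


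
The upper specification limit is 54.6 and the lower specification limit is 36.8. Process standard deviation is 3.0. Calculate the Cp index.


Cp = (54.6 - 36.8) / (6 * 3.0)

0.99


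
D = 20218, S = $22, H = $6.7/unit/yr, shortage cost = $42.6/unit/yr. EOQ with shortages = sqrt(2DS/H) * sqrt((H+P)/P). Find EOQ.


Formula: EOQ* = sqrt(2DS/H) * sqrt((H+P)/P)
Base EOQ = sqrt(2*20218*22/6.7) = 364.38 units
Correction = sqrt((6.7+42.6)/42.6) = 1.07577
EOQ* = 364.38 * 1.07577 = 392.0 units

392.0 units


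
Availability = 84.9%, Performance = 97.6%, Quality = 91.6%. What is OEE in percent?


Formula: OEE = Availability * Performance * Quality / 10000
A * P = 84.9% * 97.6% / 100 = 82.86%
OEE = 82.86% * 91.6% / 100 = 75.9%

75.9%


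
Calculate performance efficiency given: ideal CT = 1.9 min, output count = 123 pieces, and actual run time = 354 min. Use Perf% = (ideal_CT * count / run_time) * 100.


Formula: Performance = (Ideal CT * Total Count) / Run Time * 100
Ideal output time = 1.9 * 123 = 233.7 min
Performance = 233.7 / 354 * 100 = 66.0%

66.0%


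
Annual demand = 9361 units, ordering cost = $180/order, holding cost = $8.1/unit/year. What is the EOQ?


Formula: EOQ = sqrt(2 * D * S / H)
Numerator: 2 * 9361 * 180 = 3369960
2DS/H = 3369960 / 8.1 = 416044.4
EOQ = sqrt(416044.4) = 645.0 units

645.0 units


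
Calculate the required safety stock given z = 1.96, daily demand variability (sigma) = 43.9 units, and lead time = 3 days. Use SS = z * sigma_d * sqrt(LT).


Formula: SS = z * sigma_d * sqrt(LT)
sqrt(LT) = sqrt(3) = 1.7321
SS = 1.96 * 43.9 * 1.7321
SS = 149.0 units

149.0 units


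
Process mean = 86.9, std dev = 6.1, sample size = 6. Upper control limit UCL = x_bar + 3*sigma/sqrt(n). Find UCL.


UCL = 86.9 + 3 * 6.1 / sqrt(6)

94.37


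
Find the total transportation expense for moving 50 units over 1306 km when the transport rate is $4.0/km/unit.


TC = dist * cost * units = 1306 * 4.0 * 50 = $261200.00

$261200.00


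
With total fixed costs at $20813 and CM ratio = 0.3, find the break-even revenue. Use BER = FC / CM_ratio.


Formula: BER = Fixed Costs / Contribution Margin Ratio
BER = $20813 / 0.3
BER = $69376.67 (to the nearest cent)

$69376.67


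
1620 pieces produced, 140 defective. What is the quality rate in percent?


Formula: Quality Rate = Good Pieces / Total Pieces * 100
Good pieces = 1620 - 140 = 1480
QR = 1480 / 1620 * 100 = 91.4%

91.4%


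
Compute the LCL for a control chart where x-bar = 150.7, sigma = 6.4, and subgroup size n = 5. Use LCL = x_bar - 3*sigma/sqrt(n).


LCL = 150.7 - 3 * 6.4 / sqrt(5)

142.11


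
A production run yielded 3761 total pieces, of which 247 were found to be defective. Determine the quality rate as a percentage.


Formula: Quality Rate = Good Pieces / Total Pieces * 100
Good pieces = 3761 - 247 = 3514
QR = 3514 / 3761 * 100 = 93.4%

93.4%


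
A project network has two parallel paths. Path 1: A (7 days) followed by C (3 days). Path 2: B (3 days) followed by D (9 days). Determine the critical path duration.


Path 1 = 7 + 3 = 10 days
Path 2 = 3 + 9 = 12 days
Duration = max(10, 12) = 12 days

12 days


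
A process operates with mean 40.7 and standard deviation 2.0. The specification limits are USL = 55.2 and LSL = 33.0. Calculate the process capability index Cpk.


Cpu = (55.2 - 40.7) / (3 * 2.0) = 2.42
Cpl = (40.7 - 33.0) / (3 * 2.0) = 1.28
Cpk = min(2.42, 1.28) = 1.28

1.28


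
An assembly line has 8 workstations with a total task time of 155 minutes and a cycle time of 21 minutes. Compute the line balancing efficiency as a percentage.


Formula: Efficiency = Sum of Task Times / (N_stations * CT) * 100
Total station capacity = 8 stations * 21 min = 168 min
Efficiency = 155 / 168 * 100 = 92.3%

92.3%


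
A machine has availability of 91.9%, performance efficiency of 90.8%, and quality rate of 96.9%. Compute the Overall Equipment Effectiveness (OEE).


Formula: OEE = Availability * Performance * Quality / 10000
A * P = 91.9% * 90.8% / 100 = 83.45%
OEE = 83.45% * 96.9% / 100 = 80.9%

80.9%


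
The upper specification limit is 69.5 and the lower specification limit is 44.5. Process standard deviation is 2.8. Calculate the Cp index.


Cp = (69.5 - 44.5) / (6 * 2.8)

1.49


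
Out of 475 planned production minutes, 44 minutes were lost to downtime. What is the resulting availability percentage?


Formula: Availability = (Planned Time - Downtime) / Planned Time * 100
Uptime = 475 - 44 = 431 min
Availability = 431 / 475 * 100 = 90.7%

90.7%


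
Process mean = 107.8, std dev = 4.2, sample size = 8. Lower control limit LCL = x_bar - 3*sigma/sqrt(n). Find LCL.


LCL = 107.8 - 3 * 4.2 / sqrt(8)

103.35


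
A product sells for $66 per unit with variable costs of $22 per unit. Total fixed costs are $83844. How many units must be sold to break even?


Formula: BEQ = Fixed Costs / (Price - Variable Cost)
Contribution margin = $66 - $22 = $44/unit
BEQ = ceil($83844 / $44/unit) = ceil(1905.55) = 1906 units

1906 units


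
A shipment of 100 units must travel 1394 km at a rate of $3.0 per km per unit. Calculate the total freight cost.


TC = dist * cost * units = 1394 * 3.0 * 100 = $418200.00

$418200.00


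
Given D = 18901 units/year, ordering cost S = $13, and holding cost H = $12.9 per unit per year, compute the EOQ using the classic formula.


Formula: EOQ = sqrt(2 * D * S / H)
Numerator: 2 * 18901 * 13 = 491426
2DS/H = 491426 / 12.9 = 38095.0
EOQ = sqrt(38095.0) = 195.2 units

195.2 units


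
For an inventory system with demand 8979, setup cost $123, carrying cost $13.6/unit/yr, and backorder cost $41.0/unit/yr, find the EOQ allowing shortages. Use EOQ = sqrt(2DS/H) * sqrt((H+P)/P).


Formula: EOQ* = sqrt(2DS/H) * sqrt((H+P)/P)
Base EOQ = sqrt(2*8979*123/13.6) = 403.01 units
Correction = sqrt((13.6+41.0)/41.0) = 1.154
EOQ* = 403.01 * 1.154 = 465.1 units

465.1 units


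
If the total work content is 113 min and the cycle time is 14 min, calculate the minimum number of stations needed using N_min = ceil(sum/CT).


Formula: N_min = ceil(Sum of Task Times / Cycle Time)
N_min = ceil(113 min / 14 min) = ceil(8.0714)
N_min = 9 stations

9


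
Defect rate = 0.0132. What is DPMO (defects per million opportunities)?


DPMO = defect_rate * 1000000 = 0.0132 * 1000000

13200


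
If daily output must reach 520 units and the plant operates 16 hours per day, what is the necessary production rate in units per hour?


Formula: Production Rate = Daily Demand / Available Hours
Rate = 520 units/day / 16 hours/day
Rate = 32.5 units/hour

32.5 units/hour


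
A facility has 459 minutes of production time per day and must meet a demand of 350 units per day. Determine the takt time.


Formula: Takt Time = Available Production Time / Customer Demand
Takt = 459 min/day / 350 units/day
Takt = 1.31 min/unit

1.31 min/unit


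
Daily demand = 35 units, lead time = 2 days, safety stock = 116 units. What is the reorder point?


Formula: ROP = (Daily Demand * Lead Time) + Safety Stock
Demand during lead time = 35 * 2 = 70 units
ROP = 70 + 116 = 186 units

186 units


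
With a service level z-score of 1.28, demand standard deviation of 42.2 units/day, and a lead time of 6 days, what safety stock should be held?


Formula: SS = z * sigma_d * sqrt(LT)
sqrt(LT) = sqrt(6) = 2.4495
SS = 1.28 * 42.2 * 2.4495
SS = 132.3 units

132.3 units


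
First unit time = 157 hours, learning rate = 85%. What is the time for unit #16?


Formula: T_n = T_1 * (learning_rate)^(log2(n)) where learning_rate = rate/100
Doublings = log2(16) = 4
T_n = 157 * 0.85^4
T_n = 157 * 0.522 = 82.0 hours

82.0 hours


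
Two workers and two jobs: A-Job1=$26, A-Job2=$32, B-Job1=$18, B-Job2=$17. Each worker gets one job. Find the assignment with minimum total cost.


Option 1: A->1 + B->2 = $26 + $17 = $43
Option 2: A->2 + B->1 = $32 + $18 = $50
Min cost = min($43, $50) = $43

$43


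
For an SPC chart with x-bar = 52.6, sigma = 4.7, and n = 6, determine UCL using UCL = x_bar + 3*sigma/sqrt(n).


UCL = 52.6 + 3 * 4.7 / sqrt(6)

58.36


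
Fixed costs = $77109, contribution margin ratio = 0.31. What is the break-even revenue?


Formula: BER = Fixed Costs / Contribution Margin Ratio
BER = $77109 / 0.31
BER = $248738.71 (to the nearest cent)

$248738.71


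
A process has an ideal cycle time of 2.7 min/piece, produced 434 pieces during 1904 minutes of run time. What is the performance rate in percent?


Formula: Performance = (Ideal CT * Total Count) / Run Time * 100
Ideal output time = 2.7 * 434 = 1171.8 min
Performance = 1171.8 / 1904 * 100 = 61.5%

61.5%


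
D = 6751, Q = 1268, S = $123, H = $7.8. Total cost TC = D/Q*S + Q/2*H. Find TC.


TC = 6751/1268 * 123 + 1268/2 * 7.8

$5600.07


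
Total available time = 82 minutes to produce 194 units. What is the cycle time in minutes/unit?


Formula: CT = Available Time / Number of Units
CT = 82 min / 194 units
CT = 0.42 min/unit

0.42 min/unit


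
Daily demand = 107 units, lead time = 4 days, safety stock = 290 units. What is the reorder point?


Formula: ROP = (Daily Demand * Lead Time) + Safety Stock
Demand during lead time = 107 * 4 = 428 units
ROP = 428 + 290 = 718 units

718 units


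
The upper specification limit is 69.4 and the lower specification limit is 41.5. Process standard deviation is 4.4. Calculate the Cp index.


Cp = (69.4 - 41.5) / (6 * 4.4)

1.06


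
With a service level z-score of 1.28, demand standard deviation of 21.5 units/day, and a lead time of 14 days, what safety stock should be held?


Formula: SS = z * sigma_d * sqrt(LT)
sqrt(LT) = sqrt(14) = 3.7417
SS = 1.28 * 21.5 * 3.7417
SS = 103.0 units

103.0 units


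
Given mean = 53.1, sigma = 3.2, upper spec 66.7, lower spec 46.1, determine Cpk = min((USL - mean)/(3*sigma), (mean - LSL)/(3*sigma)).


Cpu = (66.7 - 53.1) / (3 * 3.2) = 1.42
Cpl = (53.1 - 46.1) / (3 * 3.2) = 0.73
Cpk = min(1.42, 0.73) = 0.73

0.73


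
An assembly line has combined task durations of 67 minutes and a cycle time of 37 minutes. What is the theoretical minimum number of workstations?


Formula: N_min = ceil(Sum of Task Times / Cycle Time)
N_min = ceil(67 min / 37 min) = ceil(1.8108)
N_min = 2 stations

2


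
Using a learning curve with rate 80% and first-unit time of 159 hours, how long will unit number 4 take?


Formula: T_n = T_1 * (learning_rate)^(log2(n)) where learning_rate = rate/100
Doublings = log2(4) = 2
T_n = 159 * 0.8^2
T_n = 159 * 0.64 = 101.8 hours

101.8 hours


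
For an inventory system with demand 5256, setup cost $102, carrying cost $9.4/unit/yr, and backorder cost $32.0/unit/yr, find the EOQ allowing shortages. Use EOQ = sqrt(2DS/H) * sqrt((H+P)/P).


Formula: EOQ* = sqrt(2DS/H) * sqrt((H+P)/P)
Base EOQ = sqrt(2*5256*102/9.4) = 337.74 units
Correction = sqrt((9.4+32.0)/32.0) = 1.13743
EOQ* = 337.74 * 1.13743 = 384.2 units

384.2 units


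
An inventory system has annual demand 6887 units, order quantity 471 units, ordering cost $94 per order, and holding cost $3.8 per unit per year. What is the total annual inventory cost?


TC = 6887/471 * 94 + 471/2 * 3.8

$2269.38


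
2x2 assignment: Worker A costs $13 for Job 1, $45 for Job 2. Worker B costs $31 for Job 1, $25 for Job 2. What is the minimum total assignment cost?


Option 1: A->1 + B->2 = $13 + $25 = $38
Option 2: A->2 + B->1 = $45 + $31 = $76
Min cost = min($38, $76) = $38

$38


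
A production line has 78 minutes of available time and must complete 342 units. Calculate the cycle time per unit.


Formula: CT = Available Time / Number of Units
CT = 78 min / 342 units
CT = 0.23 min/unit

0.23 min/unit


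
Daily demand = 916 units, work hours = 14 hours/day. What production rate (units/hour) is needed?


Formula: Production Rate = Daily Demand / Available Hours
Rate = 916 units/day / 14 hours/day
Rate = 65.4 units/hour

65.4 units/hour


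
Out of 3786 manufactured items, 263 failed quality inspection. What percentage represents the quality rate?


Formula: Quality Rate = Good Pieces / Total Pieces * 100
Good pieces = 3786 - 263 = 3523
QR = 3523 / 3786 * 100 = 93.1%

93.1%


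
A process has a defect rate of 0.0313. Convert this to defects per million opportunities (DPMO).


DPMO = defect_rate * 1000000 = 0.0313 * 1000000

31300


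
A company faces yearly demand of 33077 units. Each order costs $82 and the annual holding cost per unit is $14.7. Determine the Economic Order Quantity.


Formula: EOQ = sqrt(2 * D * S / H)
Numerator: 2 * 33077 * 82 = 5424628
2DS/H = 5424628 / 14.7 = 369022.3
EOQ = sqrt(369022.3) = 607.5 units

607.5 units


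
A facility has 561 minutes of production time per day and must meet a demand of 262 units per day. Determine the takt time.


Formula: Takt Time = Available Production Time / Customer Demand
Takt = 561 min/day / 262 units/day
Takt = 2.14 min/unit

2.14 min/unit


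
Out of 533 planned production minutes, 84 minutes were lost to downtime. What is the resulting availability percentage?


Formula: Availability = (Planned Time - Downtime) / Planned Time * 100
Uptime = 533 - 84 = 449 min
Availability = 449 / 533 * 100 = 84.2%

84.2%


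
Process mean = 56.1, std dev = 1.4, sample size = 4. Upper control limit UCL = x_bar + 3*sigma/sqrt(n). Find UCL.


UCL = 56.1 + 3 * 1.4 / sqrt(4)

58.2


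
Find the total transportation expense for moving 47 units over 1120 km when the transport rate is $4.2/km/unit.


TC = dist * cost * units = 1120 * 4.2 * 47 = $221088.00

$221088.00


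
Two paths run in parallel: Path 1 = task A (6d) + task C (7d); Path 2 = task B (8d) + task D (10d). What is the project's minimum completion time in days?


Path 1 = 6 + 7 = 13 days
Path 2 = 8 + 10 = 18 days
Duration = max(13, 18) = 18 days

18 days


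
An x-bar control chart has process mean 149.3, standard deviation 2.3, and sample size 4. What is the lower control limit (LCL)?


LCL = 149.3 - 3 * 2.3 / sqrt(4)

145.85


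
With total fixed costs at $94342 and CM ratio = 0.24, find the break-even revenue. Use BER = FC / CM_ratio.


Formula: BER = Fixed Costs / Contribution Margin Ratio
BER = $94342 / 0.24
BER = $393091.67 (to the nearest cent)

$393091.67


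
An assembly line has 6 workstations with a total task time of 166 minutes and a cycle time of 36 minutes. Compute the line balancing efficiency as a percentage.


Formula: Efficiency = Sum of Task Times / (N_stations * CT) * 100
Total station capacity = 6 stations * 36 min = 216 min
Efficiency = 166 / 216 * 100 = 76.9%

76.9%


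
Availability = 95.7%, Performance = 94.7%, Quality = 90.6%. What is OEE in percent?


Formula: OEE = Availability * Performance * Quality / 10000
A * P = 95.7% * 94.7% / 100 = 90.63%
OEE = 90.63% * 90.6% / 100 = 82.1%

82.1%


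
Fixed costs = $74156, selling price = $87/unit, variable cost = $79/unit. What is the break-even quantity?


Formula: BEQ = Fixed Costs / (Price - Variable Cost)
Contribution margin = $87 - $79 = $8/unit
BEQ = ceil($74156 / $8/unit) = ceil(9269.5) = 9270 units

9270 units


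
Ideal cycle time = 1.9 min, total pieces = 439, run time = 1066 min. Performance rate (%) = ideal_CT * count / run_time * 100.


Formula: Performance = (Ideal CT * Total Count) / Run Time * 100
Ideal output time = 1.9 * 439 = 834.1 min
Performance = 834.1 / 1066 * 100 = 78.2%

78.2%


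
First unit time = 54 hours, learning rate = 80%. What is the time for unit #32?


Formula: T_n = T_1 * (learning_rate)^(log2(n)) where learning_rate = rate/100
Doublings = log2(32) = 5
T_n = 54 * 0.8^5
T_n = 54 * 0.3277 = 17.7 hours

17.7 hours


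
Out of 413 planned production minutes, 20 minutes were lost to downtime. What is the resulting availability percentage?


Formula: Availability = (Planned Time - Downtime) / Planned Time * 100
Uptime = 413 - 20 = 393 min
Availability = 393 / 413 * 100 = 95.2%

95.2%


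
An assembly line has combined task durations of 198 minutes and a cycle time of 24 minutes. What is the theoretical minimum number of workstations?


Formula: N_min = ceil(Sum of Task Times / Cycle Time)
N_min = ceil(198 min / 24 min) = ceil(8.25)
N_min = 9 stations

9


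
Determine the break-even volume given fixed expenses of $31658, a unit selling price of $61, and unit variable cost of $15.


Formula: BEQ = Fixed Costs / (Price - Variable Cost)
Contribution margin = $61 - $15 = $46/unit
BEQ = ceil($31658 / $46/unit) = ceil(688.22) = 689 units

689 units


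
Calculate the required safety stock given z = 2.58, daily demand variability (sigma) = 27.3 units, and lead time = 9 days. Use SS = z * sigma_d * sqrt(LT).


Formula: SS = z * sigma_d * sqrt(LT)
sqrt(LT) = sqrt(9) = 3.0
SS = 2.58 * 27.3 * 3.0
SS = 211.3 units

211.3 units


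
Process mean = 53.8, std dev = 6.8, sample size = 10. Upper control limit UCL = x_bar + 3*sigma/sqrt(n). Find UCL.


UCL = 53.8 + 3 * 6.8 / sqrt(10)

60.25


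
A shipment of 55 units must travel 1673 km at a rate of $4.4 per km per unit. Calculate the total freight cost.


TC = dist * cost * units = 1673 * 4.4 * 55 = $404866.00

$404866.00


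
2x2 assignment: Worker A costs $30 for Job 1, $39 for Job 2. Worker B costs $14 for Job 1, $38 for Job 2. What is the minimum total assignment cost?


Option 1: A->1 + B->2 = $30 + $38 = $68
Option 2: A->2 + B->1 = $39 + $14 = $53
Min cost = min($68, $53) = $53

$53


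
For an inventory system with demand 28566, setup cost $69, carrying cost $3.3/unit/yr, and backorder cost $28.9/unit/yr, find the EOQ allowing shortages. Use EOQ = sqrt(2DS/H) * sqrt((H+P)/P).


Formula: EOQ* = sqrt(2DS/H) * sqrt((H+P)/P)
Base EOQ = sqrt(2*28566*69/3.3) = 1092.97 units
Correction = sqrt((3.3+28.9)/28.9) = 1.05555
EOQ* = 1092.97 * 1.05555 = 1153.7 units

1153.7 units


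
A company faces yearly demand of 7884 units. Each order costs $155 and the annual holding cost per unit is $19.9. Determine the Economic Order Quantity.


Formula: EOQ = sqrt(2 * D * S / H)
Numerator: 2 * 7884 * 155 = 2444040
2DS/H = 2444040 / 19.9 = 122816.1
EOQ = sqrt(122816.1) = 350.5 units

350.5 units


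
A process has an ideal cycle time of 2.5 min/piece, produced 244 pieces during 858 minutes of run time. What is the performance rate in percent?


Formula: Performance = (Ideal CT * Total Count) / Run Time * 100
Ideal output time = 2.5 * 244 = 610.0 min
Performance = 610.0 / 858 * 100 = 71.1%

71.1%


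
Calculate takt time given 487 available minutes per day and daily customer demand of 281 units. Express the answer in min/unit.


Formula: Takt Time = Available Production Time / Customer Demand
Takt = 487 min/day / 281 units/day
Takt = 1.73 min/unit

1.73 min/unit


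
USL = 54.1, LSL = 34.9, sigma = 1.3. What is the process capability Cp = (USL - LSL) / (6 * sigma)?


Cp = (54.1 - 34.9) / (6 * 1.3)

2.46


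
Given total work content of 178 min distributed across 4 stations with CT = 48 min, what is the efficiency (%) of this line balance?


Formula: Efficiency = Sum of Task Times / (N_stations * CT) * 100
Total station capacity = 4 stations * 48 min = 192 min
Efficiency = 178 / 192 * 100 = 92.7%

92.7%


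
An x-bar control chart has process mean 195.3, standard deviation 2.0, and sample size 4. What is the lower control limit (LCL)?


LCL = 195.3 - 3 * 2.0 / sqrt(4)

192.3


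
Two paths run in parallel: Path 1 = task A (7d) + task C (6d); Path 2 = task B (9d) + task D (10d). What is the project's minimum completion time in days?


Path 1 = 7 + 6 = 13 days
Path 2 = 9 + 10 = 19 days
Duration = max(13, 19) = 19 days

19 days


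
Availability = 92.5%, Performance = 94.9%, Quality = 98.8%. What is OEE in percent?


Formula: OEE = Availability * Performance * Quality / 10000
A * P = 92.5% * 94.9% / 100 = 87.78%
OEE = 87.78% * 98.8% / 100 = 86.7%

86.7%


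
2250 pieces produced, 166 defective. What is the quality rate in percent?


Formula: Quality Rate = Good Pieces / Total Pieces * 100
Good pieces = 2250 - 166 = 2084
QR = 2084 / 2250 * 100 = 92.6%

92.6%


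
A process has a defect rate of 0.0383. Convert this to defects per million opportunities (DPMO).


DPMO = defect_rate * 1000000 = 0.0383 * 1000000

38300


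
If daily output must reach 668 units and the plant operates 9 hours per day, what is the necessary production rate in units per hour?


Formula: Production Rate = Daily Demand / Available Hours
Rate = 668 units/day / 9 hours/day
Rate = 74.2 units/hour

74.2 units/hour


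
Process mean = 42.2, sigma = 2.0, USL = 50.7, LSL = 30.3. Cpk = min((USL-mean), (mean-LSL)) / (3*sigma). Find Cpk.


Cpu = (50.7 - 42.2) / (3 * 2.0) = 1.42
Cpl = (42.2 - 30.3) / (3 * 2.0) = 1.98
Cpk = min(1.42, 1.98) = 1.42

1.42


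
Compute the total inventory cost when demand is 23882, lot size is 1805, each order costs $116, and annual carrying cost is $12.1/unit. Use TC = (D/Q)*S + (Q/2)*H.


TC = 23882/1805 * 116 + 1805/2 * 12.1

$12455.05


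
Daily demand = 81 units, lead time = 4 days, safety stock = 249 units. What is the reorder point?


Formula: ROP = (Daily Demand * Lead Time) + Safety Stock
Demand during lead time = 81 * 4 = 324 units
ROP = 324 + 249 = 573 units

573 units


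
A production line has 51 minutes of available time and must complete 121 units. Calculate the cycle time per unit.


Formula: CT = Available Time / Number of Units
CT = 51 min / 121 units
CT = 0.42 min/unit

0.42 min/unit


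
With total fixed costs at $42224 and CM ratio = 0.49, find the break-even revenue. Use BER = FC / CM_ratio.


Formula: BER = Fixed Costs / Contribution Margin Ratio
BER = $42224 / 0.49
BER = $86171.43 (to the nearest cent)

$86171.43


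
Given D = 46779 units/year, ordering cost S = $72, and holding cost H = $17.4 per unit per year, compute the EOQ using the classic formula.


Formula: EOQ = sqrt(2 * D * S / H)
Numerator: 2 * 46779 * 72 = 6736176
2DS/H = 6736176 / 17.4 = 387136.6
EOQ = sqrt(387136.6) = 622.2 units

622.2 units


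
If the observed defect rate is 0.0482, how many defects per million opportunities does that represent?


DPMO = defect_rate * 1000000 = 0.0482 * 1000000

48200


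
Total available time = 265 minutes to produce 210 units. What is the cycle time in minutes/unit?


Formula: CT = Available Time / Number of Units
CT = 265 min / 210 units
CT = 1.26 min/unit

1.26 min/unit


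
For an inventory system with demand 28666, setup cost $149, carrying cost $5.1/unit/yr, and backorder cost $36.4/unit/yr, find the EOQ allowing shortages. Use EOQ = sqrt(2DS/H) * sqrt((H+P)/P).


Formula: EOQ* = sqrt(2DS/H) * sqrt((H+P)/P)
Base EOQ = sqrt(2*28666*149/5.1) = 1294.22 units
Correction = sqrt((5.1+36.4)/36.4) = 1.06776
EOQ* = 1294.22 * 1.06776 = 1381.9 units

1381.9 units


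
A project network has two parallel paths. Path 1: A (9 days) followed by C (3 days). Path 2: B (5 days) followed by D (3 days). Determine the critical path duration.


Path 1 = 9 + 3 = 12 days
Path 2 = 5 + 3 = 8 days
Duration = max(12, 8) = 12 days

12 days


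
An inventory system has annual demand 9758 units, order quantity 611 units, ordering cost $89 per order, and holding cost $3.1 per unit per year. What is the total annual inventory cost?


TC = 9758/611 * 89 + 611/2 * 3.1

$2368.43


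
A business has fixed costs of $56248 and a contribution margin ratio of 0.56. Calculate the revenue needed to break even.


Formula: BER = Fixed Costs / Contribution Margin Ratio
BER = $56248 / 0.56
BER = $100442.86 (to the nearest cent)

$100442.86


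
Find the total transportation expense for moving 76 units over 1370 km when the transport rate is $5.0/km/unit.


TC = dist * cost * units = 1370 * 5.0 * 76 = $520600.00

$520600.00


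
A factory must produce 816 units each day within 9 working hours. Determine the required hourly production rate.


Formula: Production Rate = Daily Demand / Available Hours
Rate = 816 units/day / 9 hours/day
Rate = 90.7 units/hour

90.7 units/hour


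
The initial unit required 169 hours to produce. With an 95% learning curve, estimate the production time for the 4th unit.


Formula: T_n = T_1 * (learning_rate)^(log2(n)) where learning_rate = rate/100
Doublings = log2(4) = 2
T_n = 169 * 0.95^2
T_n = 169 * 0.9025 = 152.5 hours

152.5 hours


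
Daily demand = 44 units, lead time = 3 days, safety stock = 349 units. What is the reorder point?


Formula: ROP = (Daily Demand * Lead Time) + Safety Stock
Demand during lead time = 44 * 3 = 132 units
ROP = 132 + 349 = 481 units

481 units


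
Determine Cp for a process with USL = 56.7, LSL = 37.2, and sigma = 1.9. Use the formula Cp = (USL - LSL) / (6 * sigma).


Cp = (56.7 - 37.2) / (6 * 1.9)

1.71


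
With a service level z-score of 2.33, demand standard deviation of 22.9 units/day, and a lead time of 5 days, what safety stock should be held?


Formula: SS = z * sigma_d * sqrt(LT)
sqrt(LT) = sqrt(5) = 2.2361
SS = 2.33 * 22.9 * 2.2361
SS = 119.3 units

119.3 units


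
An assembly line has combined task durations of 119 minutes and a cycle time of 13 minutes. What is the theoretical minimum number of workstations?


Formula: N_min = ceil(Sum of Task Times / Cycle Time)
N_min = ceil(119 min / 13 min) = ceil(9.1538)
N_min = 10 stations

10


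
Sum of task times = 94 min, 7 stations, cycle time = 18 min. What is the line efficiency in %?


Formula: Efficiency = Sum of Task Times / (N_stations * CT) * 100
Total station capacity = 7 stations * 18 min = 126 min
Efficiency = 94 / 126 * 100 = 74.6%

74.6%


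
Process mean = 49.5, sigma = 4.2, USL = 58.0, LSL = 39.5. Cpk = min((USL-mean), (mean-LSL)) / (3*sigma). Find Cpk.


Cpu = (58.0 - 49.5) / (3 * 4.2) = 0.67
Cpl = (49.5 - 39.5) / (3 * 4.2) = 0.79
Cpk = min(0.67, 0.79) = 0.67

0.67


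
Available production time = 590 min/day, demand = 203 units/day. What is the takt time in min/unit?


Formula: Takt Time = Available Production Time / Customer Demand
Takt = 590 min/day / 203 units/day
Takt = 2.91 min/unit

2.91 min/unit


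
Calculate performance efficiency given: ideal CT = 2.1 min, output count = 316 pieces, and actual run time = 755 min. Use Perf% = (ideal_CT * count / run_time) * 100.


Formula: Performance = (Ideal CT * Total Count) / Run Time * 100
Ideal output time = 2.1 * 316 = 663.6 min
Performance = 663.6 / 755 * 100 = 87.9%

87.9%


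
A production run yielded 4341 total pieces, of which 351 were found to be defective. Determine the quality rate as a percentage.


Formula: Quality Rate = Good Pieces / Total Pieces * 100
Good pieces = 4341 - 351 = 3990
QR = 3990 / 4341 * 100 = 91.9%

91.9%


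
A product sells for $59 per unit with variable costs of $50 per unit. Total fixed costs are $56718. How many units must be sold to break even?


Formula: BEQ = Fixed Costs / (Price - Variable Cost)
Contribution margin = $59 - $50 = $9/unit
BEQ = ceil($56718 / $9/unit) = ceil(6302.0) = 6302 units

6302 units


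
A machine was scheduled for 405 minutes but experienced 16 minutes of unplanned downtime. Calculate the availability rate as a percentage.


Formula: Availability = (Planned Time - Downtime) / Planned Time * 100
Uptime = 405 - 16 = 389 min
Availability = 389 / 405 * 100 = 96.0%

96.0%


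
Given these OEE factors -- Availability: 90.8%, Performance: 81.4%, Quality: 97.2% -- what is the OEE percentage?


Formula: OEE = Availability * Performance * Quality / 10000
A * P = 90.8% * 81.4% / 100 = 73.91%
OEE = 73.91% * 97.2% / 100 = 71.8%

71.8%


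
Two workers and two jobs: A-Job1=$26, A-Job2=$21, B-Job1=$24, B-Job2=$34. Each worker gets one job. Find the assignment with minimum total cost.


Option 1: A->1 + B->2 = $26 + $34 = $60
Option 2: A->2 + B->1 = $21 + $24 = $45
Min cost = min($60, $45) = $45

$45


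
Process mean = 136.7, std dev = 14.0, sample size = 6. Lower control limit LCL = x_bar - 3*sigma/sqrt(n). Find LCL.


LCL = 136.7 - 3 * 14.0 / sqrt(6)

119.55


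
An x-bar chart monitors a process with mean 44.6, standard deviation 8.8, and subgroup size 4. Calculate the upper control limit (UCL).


UCL = 44.6 + 3 * 8.8 / sqrt(4)

57.8


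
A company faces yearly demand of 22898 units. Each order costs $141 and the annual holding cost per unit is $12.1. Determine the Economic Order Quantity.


Formula: EOQ = sqrt(2 * D * S / H)
Numerator: 2 * 22898 * 141 = 6457236
2DS/H = 6457236 / 12.1 = 533655.9
EOQ = sqrt(533655.9) = 730.5 units

730.5 units


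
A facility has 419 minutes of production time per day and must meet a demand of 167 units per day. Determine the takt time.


Formula: Takt Time = Available Production Time / Customer Demand
Takt = 419 min/day / 167 units/day
Takt = 2.51 min/unit

2.51 min/unit


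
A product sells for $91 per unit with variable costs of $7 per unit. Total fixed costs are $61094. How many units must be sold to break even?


Formula: BEQ = Fixed Costs / (Price - Variable Cost)
Contribution margin = $91 - $7 = $84/unit
BEQ = ceil($61094 / $84/unit) = ceil(727.31) = 728 units

728 units


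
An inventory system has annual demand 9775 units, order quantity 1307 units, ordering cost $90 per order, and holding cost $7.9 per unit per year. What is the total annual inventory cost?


TC = 9775/1307 * 90 + 1307/2 * 7.9

$5835.76


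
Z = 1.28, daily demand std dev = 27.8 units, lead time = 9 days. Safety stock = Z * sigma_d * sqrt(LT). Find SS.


Formula: SS = z * sigma_d * sqrt(LT)
sqrt(LT) = sqrt(9) = 3.0
SS = 1.28 * 27.8 * 3.0
SS = 106.8 units

106.8 units


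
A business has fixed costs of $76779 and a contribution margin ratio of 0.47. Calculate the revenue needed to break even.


Formula: BER = Fixed Costs / Contribution Margin Ratio
BER = $76779 / 0.47
BER = $163359.57 (to the nearest cent)

$163359.57
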